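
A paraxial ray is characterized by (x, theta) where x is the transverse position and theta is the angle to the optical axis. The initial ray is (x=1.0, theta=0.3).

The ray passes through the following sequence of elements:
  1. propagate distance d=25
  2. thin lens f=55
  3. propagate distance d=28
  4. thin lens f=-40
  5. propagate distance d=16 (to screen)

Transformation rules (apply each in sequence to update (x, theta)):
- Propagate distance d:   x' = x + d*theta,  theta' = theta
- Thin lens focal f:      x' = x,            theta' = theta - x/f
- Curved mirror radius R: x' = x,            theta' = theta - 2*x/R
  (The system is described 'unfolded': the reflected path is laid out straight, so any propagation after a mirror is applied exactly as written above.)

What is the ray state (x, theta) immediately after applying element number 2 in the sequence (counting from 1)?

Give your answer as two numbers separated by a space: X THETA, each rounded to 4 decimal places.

Answer: 8.5000 0.1455

Derivation:
Initial: x=1.0000 theta=0.3000
After 1 (propagate distance d=25): x=8.5000 theta=0.3000
After 2 (thin lens f=55): x=8.5000 theta=8/55 (≈0.1455)
Rounded to 4 decimal places: x = 8.5000, theta = 0.1455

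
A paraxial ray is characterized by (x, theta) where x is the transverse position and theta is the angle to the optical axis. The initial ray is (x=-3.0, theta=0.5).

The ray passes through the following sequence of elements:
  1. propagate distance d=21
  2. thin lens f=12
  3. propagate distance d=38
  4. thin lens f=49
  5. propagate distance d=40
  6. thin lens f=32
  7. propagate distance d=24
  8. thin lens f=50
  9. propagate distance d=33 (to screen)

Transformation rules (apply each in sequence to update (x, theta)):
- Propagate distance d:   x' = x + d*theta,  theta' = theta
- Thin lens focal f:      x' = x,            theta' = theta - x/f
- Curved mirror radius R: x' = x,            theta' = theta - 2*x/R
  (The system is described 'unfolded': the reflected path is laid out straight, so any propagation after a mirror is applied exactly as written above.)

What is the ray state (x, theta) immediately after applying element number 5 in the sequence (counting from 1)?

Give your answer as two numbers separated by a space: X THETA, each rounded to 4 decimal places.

Initial: x=-3.0000 theta=0.5000
After 1 (propagate distance d=21): x=7.5000 theta=0.5000
After 2 (thin lens f=12): x=7.5000 theta=-0.1250
After 3 (propagate distance d=38): x=2.7500 theta=-0.1250
After 4 (thin lens f=49): x=2.7500 theta=-71/392 (≈-0.1811)
After 5 (propagate distance d=40): x=-881/196 (≈-4.4949) theta=-71/392 (≈-0.1811)
Rounded to 4 decimal places: x = -4.4949, theta = -0.1811

Answer: -4.4949 -0.1811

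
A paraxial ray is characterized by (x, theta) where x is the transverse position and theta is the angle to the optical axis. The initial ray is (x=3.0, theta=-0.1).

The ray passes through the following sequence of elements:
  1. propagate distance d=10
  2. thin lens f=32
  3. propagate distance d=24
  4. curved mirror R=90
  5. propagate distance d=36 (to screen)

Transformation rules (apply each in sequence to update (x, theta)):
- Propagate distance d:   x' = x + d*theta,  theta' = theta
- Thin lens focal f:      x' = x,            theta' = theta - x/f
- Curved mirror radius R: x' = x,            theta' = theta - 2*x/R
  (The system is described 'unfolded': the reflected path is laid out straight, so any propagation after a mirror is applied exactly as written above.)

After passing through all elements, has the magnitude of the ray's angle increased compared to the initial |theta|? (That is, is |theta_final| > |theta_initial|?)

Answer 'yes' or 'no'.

Answer: yes

Derivation:
Initial: x=3.0000 theta=-0.1000
After 1 (propagate distance d=10): x=2.0000 theta=-0.1000
After 2 (thin lens f=32): x=2.0000 theta=-0.1625
After 3 (propagate distance d=24): x=-1.9000 theta=-0.1625
After 4 (curved mirror R=90): x=-1.9000 theta=-433/3600 (≈-0.1203)
After 5 (propagate distance d=36 (to screen)): x=-6.2300 theta=-433/3600 (≈-0.1203)
|theta_initial|=0.1000 |theta_final|=433/3600 (≈0.1203) -> increased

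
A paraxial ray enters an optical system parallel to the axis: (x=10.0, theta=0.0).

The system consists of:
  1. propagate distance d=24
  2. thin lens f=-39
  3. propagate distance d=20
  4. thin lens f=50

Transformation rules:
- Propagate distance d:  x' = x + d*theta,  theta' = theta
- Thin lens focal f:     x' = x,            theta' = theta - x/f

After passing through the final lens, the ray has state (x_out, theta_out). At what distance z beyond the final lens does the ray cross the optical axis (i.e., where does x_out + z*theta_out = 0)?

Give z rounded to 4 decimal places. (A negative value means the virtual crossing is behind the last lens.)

Answer: 327.7778

Derivation:
Initial: x=10.0000 theta=0.0000
After 1 (propagate distance d=24): x=10.0000 theta=0.0000
After 2 (thin lens f=-39): x=10.0000 theta=10/39 (≈0.2564)
After 3 (propagate distance d=20): x=590/39 (≈15.1282) theta=10/39 (≈0.2564)
After 4 (thin lens f=50): x=590/39 (≈15.1282) theta=-3/65 (≈-0.0462)
z_focus = -x_out/theta_out = -(590/39)/(-3/65) = 2950/9 ≈ 327.7778
Rounded to 4 decimal places: z = 327.7778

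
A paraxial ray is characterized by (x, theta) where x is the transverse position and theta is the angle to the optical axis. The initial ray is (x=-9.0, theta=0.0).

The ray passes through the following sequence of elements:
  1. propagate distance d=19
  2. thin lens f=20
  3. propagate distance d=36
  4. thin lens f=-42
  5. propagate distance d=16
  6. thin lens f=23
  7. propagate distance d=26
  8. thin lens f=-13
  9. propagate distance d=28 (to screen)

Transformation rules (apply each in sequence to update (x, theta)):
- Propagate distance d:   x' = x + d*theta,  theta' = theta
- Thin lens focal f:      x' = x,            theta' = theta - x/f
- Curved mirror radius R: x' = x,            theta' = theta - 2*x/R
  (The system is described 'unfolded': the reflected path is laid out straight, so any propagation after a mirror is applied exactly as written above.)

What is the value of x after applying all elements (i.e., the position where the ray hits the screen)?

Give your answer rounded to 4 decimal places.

Answer: 40.4355

Derivation:
Initial: x=-9.0000 theta=0.0000
After 1 (propagate distance d=19): x=-9.0000 theta=0.0000
After 2 (thin lens f=20): x=-9.0000 theta=0.4500
After 3 (propagate distance d=36): x=7.2000 theta=0.4500
After 4 (thin lens f=-42): x=7.2000 theta=87/140 (≈0.6214)
After 5 (propagate distance d=16): x=120/7 (≈17.1429) theta=87/140 (≈0.6214)
After 6 (thin lens f=23): x=120/7 (≈17.1429) theta=-57/460 (≈-0.1239)
After 7 (propagate distance d=26): x=22413/1610 (≈13.9211) theta=-57/460 (≈-0.1239)
After 8 (thin lens f=-13): x=22413/1610 (≈13.9211) theta=39639/41860 (≈0.9469)
After 9 (propagate distance d=28 (to screen)): x=169263/4186 (≈40.4355) theta=39639/41860 (≈0.9469)
Rounded to 4 decimal places: x = 40.4355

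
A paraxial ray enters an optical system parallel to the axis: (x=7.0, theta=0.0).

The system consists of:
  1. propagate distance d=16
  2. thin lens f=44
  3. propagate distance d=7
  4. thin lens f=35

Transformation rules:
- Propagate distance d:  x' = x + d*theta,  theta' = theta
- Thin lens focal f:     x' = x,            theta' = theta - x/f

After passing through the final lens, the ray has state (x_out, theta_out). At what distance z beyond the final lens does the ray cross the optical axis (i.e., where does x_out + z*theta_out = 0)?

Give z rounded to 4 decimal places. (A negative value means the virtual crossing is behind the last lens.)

Answer: 17.9861

Derivation:
Initial: x=7.0000 theta=0.0000
After 1 (propagate distance d=16): x=7.0000 theta=0.0000
After 2 (thin lens f=44): x=7.0000 theta=-7/44 (≈-0.1591)
After 3 (propagate distance d=7): x=259/44 (≈5.8864) theta=-7/44 (≈-0.1591)
After 4 (thin lens f=35): x=259/44 (≈5.8864) theta=-18/55 (≈-0.3273)
z_focus = -x_out/theta_out = -(259/44)/(-18/55) = 1295/72 ≈ 17.9861
Rounded to 4 decimal places: z = 17.9861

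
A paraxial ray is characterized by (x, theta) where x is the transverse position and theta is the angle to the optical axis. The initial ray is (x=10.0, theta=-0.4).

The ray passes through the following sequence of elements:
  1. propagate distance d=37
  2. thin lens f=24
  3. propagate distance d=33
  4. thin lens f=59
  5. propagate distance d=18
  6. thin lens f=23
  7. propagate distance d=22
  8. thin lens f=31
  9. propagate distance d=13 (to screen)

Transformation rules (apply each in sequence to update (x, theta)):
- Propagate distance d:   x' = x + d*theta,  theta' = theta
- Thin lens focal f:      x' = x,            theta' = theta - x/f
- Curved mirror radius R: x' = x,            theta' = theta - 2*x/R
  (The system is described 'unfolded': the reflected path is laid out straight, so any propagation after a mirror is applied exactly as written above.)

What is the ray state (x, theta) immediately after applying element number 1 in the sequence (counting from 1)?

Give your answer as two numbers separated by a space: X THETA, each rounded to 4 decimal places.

Answer: -4.8000 -0.4000

Derivation:
Initial: x=10.0000 theta=-0.4000
After 1 (propagate distance d=37): x=-4.8000 theta=-0.4000
Rounded to 4 decimal places: x = -4.8000, theta = -0.4000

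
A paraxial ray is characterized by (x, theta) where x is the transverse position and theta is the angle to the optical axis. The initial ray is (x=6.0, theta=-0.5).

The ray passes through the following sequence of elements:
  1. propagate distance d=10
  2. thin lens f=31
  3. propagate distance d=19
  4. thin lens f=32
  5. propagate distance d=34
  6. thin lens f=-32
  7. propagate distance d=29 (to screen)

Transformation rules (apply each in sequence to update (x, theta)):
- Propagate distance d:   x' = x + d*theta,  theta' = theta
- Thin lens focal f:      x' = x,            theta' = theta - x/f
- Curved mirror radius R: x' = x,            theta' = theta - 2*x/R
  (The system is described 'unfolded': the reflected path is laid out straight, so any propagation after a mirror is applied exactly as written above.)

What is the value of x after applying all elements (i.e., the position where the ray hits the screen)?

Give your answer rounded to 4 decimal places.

Answer: -40.5882

Derivation:
Initial: x=6.0000 theta=-0.5000
After 1 (propagate distance d=10): x=1.0000 theta=-0.5000
After 2 (thin lens f=31): x=1.0000 theta=-33/62 (≈-0.5323)
After 3 (propagate distance d=19): x=-565/62 (≈-9.1129) theta=-33/62 (≈-0.5323)
After 4 (thin lens f=32): x=-565/62 (≈-9.1129) theta=-491/1984 (≈-0.2475)
After 5 (propagate distance d=34): x=-17387/992 (≈-17.5272) theta=-491/1984 (≈-0.2475)
After 6 (thin lens f=-32): x=-17387/992 (≈-17.5272) theta=-25243/31744 (≈-0.7952)
After 7 (propagate distance d=29 (to screen)): x=-1288431/31744 (≈-40.5882) theta=-25243/31744 (≈-0.7952)
Rounded to 4 decimal places: x = -40.5882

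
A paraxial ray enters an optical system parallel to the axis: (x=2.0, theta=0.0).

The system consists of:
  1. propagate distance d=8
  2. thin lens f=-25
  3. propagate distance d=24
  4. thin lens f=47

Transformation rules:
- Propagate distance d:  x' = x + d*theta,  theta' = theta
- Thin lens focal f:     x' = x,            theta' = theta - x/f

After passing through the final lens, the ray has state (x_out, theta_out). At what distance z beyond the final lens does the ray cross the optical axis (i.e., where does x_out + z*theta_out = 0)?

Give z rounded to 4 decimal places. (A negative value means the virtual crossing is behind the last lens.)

Answer: 1151.5000

Derivation:
Initial: x=2.0000 theta=0.0000
After 1 (propagate distance d=8): x=2.0000 theta=0.0000
After 2 (thin lens f=-25): x=2.0000 theta=0.0800
After 3 (propagate distance d=24): x=3.9200 theta=0.0800
After 4 (thin lens f=47): x=3.9200 theta=-4/1175 (≈-0.0034)
z_focus = -x_out/theta_out = -(3.9200)/(-4/1175) = 1151.5000
Rounded to 4 decimal places: z = 1151.5000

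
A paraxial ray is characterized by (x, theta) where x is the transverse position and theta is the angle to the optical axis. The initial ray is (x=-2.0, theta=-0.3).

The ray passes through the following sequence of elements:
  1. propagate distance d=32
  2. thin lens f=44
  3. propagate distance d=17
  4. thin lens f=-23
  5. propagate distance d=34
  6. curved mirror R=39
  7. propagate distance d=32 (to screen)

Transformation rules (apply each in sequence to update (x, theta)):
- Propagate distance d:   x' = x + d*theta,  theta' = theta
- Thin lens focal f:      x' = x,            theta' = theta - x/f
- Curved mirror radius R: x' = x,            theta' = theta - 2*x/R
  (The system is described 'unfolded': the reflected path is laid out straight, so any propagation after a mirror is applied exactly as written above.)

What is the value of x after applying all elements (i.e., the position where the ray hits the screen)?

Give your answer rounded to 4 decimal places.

Answer: 2.0399

Derivation:
Initial: x=-2.0000 theta=-0.3000
After 1 (propagate distance d=32): x=-11.6000 theta=-0.3000
After 2 (thin lens f=44): x=-11.6000 theta=-2/55 (≈-0.0364)
After 3 (propagate distance d=17): x=-672/55 (≈-12.2182) theta=-2/55 (≈-0.0364)
After 4 (thin lens f=-23): x=-672/55 (≈-12.2182) theta=-718/1265 (≈-0.5676)
After 5 (propagate distance d=34): x=-39868/1265 (≈-31.5162) theta=-718/1265 (≈-0.5676)
After 6 (curved mirror R=39): x=-39868/1265 (≈-31.5162) theta=51734/49335 (≈1.0486)
After 7 (propagate distance d=32 (to screen)): x=100636/49335 (≈2.0399) theta=51734/49335 (≈1.0486)
Rounded to 4 decimal places: x = 2.0399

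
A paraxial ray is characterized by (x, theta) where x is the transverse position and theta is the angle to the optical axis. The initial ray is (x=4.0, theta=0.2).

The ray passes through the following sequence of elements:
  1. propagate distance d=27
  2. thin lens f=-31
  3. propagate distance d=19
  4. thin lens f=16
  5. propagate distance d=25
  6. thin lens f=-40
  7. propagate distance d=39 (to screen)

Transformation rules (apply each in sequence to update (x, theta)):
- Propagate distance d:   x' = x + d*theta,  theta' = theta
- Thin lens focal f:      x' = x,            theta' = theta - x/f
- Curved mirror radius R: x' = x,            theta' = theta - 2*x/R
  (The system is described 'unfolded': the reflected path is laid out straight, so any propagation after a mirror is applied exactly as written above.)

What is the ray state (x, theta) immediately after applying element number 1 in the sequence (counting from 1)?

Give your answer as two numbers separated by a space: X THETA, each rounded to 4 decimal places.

Initial: x=4.0000 theta=0.2000
After 1 (propagate distance d=27): x=9.4000 theta=0.2000
Rounded to 4 decimal places: x = 9.4000, theta = 0.2000

Answer: 9.4000 0.2000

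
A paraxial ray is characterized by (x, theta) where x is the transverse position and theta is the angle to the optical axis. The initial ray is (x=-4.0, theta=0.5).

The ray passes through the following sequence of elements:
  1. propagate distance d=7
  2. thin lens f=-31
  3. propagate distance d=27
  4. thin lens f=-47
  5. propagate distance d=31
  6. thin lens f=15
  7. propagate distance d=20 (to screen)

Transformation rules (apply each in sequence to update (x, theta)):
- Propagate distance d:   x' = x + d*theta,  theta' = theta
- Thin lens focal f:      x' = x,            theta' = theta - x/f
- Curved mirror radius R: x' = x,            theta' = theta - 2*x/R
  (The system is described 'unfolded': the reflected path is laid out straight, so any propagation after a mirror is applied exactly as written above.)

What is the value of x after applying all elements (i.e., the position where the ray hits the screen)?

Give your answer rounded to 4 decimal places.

Initial: x=-4.0000 theta=0.5000
After 1 (propagate distance d=7): x=-0.5000 theta=0.5000
After 2 (thin lens f=-31): x=-0.5000 theta=15/31 (≈0.4839)
After 3 (propagate distance d=27): x=779/62 (≈12.5645) theta=15/31 (≈0.4839)
After 4 (thin lens f=-47): x=779/62 (≈12.5645) theta=2189/2914 (≈0.7512)
After 5 (propagate distance d=31): x=52236/1457 (≈35.8518) theta=2189/2914 (≈0.7512)
After 6 (thin lens f=15): x=52236/1457 (≈35.8518) theta=-23879/14570 (≈-1.6389)
After 7 (propagate distance d=20 (to screen)): x=4478/1457 (≈3.0734) theta=-23879/14570 (≈-1.6389)
Rounded to 4 decimal places: x = 3.0734

Answer: 3.0734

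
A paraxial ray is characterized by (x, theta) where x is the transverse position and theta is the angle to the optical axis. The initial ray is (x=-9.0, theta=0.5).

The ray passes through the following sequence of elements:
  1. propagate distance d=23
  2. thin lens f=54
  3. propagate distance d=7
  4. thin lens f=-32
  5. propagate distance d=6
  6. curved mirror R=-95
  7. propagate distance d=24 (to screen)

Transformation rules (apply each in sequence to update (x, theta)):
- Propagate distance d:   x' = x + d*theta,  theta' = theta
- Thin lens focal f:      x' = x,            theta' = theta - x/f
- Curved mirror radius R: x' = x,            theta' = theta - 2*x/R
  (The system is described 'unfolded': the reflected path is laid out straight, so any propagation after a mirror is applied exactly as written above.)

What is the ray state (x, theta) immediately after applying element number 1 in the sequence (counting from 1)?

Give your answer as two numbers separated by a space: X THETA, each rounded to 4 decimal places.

Initial: x=-9.0000 theta=0.5000
After 1 (propagate distance d=23): x=2.5000 theta=0.5000
Rounded to 4 decimal places: x = 2.5000, theta = 0.5000

Answer: 2.5000 0.5000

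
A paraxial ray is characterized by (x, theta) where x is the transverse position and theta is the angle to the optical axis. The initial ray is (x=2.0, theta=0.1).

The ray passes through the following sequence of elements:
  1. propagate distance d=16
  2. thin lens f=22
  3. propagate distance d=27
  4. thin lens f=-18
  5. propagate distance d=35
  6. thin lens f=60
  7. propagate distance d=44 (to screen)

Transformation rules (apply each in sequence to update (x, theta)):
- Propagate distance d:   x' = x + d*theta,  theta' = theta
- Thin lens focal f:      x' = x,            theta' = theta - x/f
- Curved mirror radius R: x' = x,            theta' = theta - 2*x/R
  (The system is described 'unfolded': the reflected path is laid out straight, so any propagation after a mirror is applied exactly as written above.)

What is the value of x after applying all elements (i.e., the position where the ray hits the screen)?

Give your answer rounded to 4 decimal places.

Answer: 2.6836

Derivation:
Initial: x=2.0000 theta=0.1000
After 1 (propagate distance d=16): x=3.6000 theta=0.1000
After 2 (thin lens f=22): x=3.6000 theta=-7/110 (≈-0.0636)
After 3 (propagate distance d=27): x=207/110 (≈1.8818) theta=-7/110 (≈-0.0636)
After 4 (thin lens f=-18): x=207/110 (≈1.8818) theta=9/220 (≈0.0409)
After 5 (propagate distance d=35): x=729/220 (≈3.3136) theta=9/220 (≈0.0409)
After 6 (thin lens f=60): x=729/220 (≈3.3136) theta=-63/4400 (≈-0.0143)
After 7 (propagate distance d=44 (to screen)): x=738/275 (≈2.6836) theta=-63/4400 (≈-0.0143)
Rounded to 4 decimal places: x = 2.6836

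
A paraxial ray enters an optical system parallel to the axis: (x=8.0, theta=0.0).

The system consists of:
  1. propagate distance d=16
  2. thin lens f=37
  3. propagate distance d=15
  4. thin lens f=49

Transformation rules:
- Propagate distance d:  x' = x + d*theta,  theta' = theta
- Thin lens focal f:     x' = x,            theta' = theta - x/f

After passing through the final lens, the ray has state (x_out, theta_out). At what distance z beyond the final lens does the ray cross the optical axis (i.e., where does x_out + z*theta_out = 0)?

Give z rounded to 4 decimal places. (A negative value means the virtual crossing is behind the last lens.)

Initial: x=8.0000 theta=0.0000
After 1 (propagate distance d=16): x=8.0000 theta=0.0000
After 2 (thin lens f=37): x=8.0000 theta=-8/37 (≈-0.2162)
After 3 (propagate distance d=15): x=176/37 (≈4.7568) theta=-8/37 (≈-0.2162)
After 4 (thin lens f=49): x=176/37 (≈4.7568) theta=-568/1813 (≈-0.3133)
z_focus = -x_out/theta_out = -(176/37)/(-568/1813) = 1078/71 ≈ 15.1831
Rounded to 4 decimal places: z = 15.1831

Answer: 15.1831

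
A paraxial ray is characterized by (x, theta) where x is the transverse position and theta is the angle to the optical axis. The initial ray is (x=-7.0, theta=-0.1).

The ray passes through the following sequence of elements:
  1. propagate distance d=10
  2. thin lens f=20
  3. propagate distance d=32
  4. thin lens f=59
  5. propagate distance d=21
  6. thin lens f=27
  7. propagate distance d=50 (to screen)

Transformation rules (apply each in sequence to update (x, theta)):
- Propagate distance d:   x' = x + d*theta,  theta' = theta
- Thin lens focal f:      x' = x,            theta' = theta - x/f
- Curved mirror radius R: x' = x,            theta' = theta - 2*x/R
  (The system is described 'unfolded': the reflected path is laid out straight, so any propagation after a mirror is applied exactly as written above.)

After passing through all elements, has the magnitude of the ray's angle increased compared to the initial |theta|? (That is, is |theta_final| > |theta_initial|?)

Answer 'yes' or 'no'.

Initial: x=-7.0000 theta=-0.1000
After 1 (propagate distance d=10): x=-8.0000 theta=-0.1000
After 2 (thin lens f=20): x=-8.0000 theta=0.3000
After 3 (propagate distance d=32): x=1.6000 theta=0.3000
After 4 (thin lens f=59): x=1.6000 theta=161/590 (≈0.2729)
After 5 (propagate distance d=21): x=865/118 (≈7.3305) theta=161/590 (≈0.2729)
After 6 (thin lens f=27): x=865/118 (≈7.3305) theta=11/7965 (≈0.0014)
After 7 (propagate distance d=50 (to screen)): x=23575/3186 (≈7.3996) theta=11/7965 (≈0.0014)
|theta_initial|=0.1000 |theta_final|=11/7965 (≈0.0014) -> not increased

Answer: no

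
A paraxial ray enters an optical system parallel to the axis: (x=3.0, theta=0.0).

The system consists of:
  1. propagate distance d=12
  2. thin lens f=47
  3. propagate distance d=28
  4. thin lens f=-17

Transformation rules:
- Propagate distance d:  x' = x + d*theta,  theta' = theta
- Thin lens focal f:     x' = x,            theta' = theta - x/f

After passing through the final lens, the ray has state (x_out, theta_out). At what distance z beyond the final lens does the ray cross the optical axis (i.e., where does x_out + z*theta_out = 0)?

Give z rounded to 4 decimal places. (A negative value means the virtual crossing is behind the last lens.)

Initial: x=3.0000 theta=0.0000
After 1 (propagate distance d=12): x=3.0000 theta=0.0000
After 2 (thin lens f=47): x=3.0000 theta=-3/47 (≈-0.0638)
After 3 (propagate distance d=28): x=57/47 (≈1.2128) theta=-3/47 (≈-0.0638)
After 4 (thin lens f=-17): x=57/47 (≈1.2128) theta=6/799 (≈0.0075)
z_focus = -x_out/theta_out = -(57/47)/(6/799) = -161.5000
Rounded to 4 decimal places: z = -161.5000

Answer: -161.5000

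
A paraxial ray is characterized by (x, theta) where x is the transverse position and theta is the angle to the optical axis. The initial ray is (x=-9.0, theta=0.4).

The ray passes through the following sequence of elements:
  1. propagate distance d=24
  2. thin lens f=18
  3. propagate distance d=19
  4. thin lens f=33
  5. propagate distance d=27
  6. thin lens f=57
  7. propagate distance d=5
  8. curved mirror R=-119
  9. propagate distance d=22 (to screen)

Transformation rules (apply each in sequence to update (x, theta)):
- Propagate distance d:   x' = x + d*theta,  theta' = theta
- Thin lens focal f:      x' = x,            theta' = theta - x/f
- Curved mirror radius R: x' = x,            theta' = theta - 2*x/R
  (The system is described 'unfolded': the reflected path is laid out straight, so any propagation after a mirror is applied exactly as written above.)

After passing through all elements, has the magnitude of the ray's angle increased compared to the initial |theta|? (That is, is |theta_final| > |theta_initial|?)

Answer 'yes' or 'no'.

Answer: no

Derivation:
Initial: x=-9.0000 theta=0.4000
After 1 (propagate distance d=24): x=0.6000 theta=0.4000
After 2 (thin lens f=18): x=0.6000 theta=11/30 (≈0.3667)
After 3 (propagate distance d=19): x=227/30 (≈7.5667) theta=11/30 (≈0.3667)
After 4 (thin lens f=33): x=227/30 (≈7.5667) theta=68/495 (≈0.1374)
After 5 (propagate distance d=27): x=3721/330 (≈11.2758) theta=68/495 (≈0.1374)
After 6 (thin lens f=57): x=3721/330 (≈11.2758) theta=-379/6270 (≈-0.0604)
After 7 (propagate distance d=5): x=34402/3135 (≈10.9735) theta=-379/6270 (≈-0.0604)
After 8 (curved mirror R=-119): x=34402/3135 (≈10.9735) theta=92507/746130 (≈0.1240)
After 9 (propagate distance d=22 (to screen)): x=340761/24871 (≈13.7011) theta=92507/746130 (≈0.1240)
|theta_initial|=0.4000 |theta_final|=92507/746130 (≈0.1240) -> not increased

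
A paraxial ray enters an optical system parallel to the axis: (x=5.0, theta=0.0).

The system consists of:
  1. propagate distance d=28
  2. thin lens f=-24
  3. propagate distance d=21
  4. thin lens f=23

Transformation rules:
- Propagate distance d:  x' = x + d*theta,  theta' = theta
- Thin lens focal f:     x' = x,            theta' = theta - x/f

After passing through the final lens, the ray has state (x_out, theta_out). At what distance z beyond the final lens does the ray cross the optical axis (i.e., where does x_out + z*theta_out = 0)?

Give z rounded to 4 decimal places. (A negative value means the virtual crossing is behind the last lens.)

Answer: 47.0455

Derivation:
Initial: x=5.0000 theta=0.0000
After 1 (propagate distance d=28): x=5.0000 theta=0.0000
After 2 (thin lens f=-24): x=5.0000 theta=5/24 (≈0.2083)
After 3 (propagate distance d=21): x=9.3750 theta=5/24 (≈0.2083)
After 4 (thin lens f=23): x=9.3750 theta=-55/276 (≈-0.1993)
z_focus = -x_out/theta_out = -(9.3750)/(-55/276) = 1035/22 ≈ 47.0455
Rounded to 4 decimal places: z = 47.0455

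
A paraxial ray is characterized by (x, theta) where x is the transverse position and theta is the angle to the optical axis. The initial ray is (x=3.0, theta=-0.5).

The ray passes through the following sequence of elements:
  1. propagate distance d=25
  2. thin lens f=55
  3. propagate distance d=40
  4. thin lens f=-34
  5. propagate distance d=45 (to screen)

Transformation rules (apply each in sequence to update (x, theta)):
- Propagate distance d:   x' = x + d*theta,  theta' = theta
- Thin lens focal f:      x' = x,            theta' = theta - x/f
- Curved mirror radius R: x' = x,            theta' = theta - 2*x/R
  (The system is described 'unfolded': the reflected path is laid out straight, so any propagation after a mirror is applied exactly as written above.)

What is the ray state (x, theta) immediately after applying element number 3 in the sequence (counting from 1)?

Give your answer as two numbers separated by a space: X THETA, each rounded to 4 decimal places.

Answer: -22.5909 -0.3273

Derivation:
Initial: x=3.0000 theta=-0.5000
After 1 (propagate distance d=25): x=-9.5000 theta=-0.5000
After 2 (thin lens f=55): x=-9.5000 theta=-18/55 (≈-0.3273)
After 3 (propagate distance d=40): x=-497/22 (≈-22.5909) theta=-18/55 (≈-0.3273)
Rounded to 4 decimal places: x = -22.5909, theta = -0.3273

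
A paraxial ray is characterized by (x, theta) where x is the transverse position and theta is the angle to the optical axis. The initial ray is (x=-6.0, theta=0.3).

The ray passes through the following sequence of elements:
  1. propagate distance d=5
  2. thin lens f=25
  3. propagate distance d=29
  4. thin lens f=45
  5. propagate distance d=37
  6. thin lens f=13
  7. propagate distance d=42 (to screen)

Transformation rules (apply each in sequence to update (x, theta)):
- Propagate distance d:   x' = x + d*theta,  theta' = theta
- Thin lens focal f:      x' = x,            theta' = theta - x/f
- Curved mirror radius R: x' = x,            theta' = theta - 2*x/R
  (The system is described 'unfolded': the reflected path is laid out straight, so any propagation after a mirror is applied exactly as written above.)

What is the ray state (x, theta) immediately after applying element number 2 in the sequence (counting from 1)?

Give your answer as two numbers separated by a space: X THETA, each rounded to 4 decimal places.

Answer: -4.5000 0.4800

Derivation:
Initial: x=-6.0000 theta=0.3000
After 1 (propagate distance d=5): x=-4.5000 theta=0.3000
After 2 (thin lens f=25): x=-4.5000 theta=0.4800
Rounded to 4 decimal places: x = -4.5000, theta = 0.4800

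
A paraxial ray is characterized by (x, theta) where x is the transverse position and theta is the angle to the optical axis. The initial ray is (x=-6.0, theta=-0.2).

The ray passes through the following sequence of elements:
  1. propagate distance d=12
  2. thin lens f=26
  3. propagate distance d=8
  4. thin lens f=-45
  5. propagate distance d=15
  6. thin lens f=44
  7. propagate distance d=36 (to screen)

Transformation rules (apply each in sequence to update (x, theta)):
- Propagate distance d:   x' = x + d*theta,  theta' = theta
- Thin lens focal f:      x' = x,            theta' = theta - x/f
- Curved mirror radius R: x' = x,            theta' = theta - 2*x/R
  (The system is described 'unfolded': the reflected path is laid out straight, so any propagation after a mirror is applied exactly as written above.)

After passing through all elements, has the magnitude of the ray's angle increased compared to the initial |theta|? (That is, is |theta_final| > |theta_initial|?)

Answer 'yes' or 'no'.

Initial: x=-6.0000 theta=-0.2000
After 1 (propagate distance d=12): x=-8.4000 theta=-0.2000
After 2 (thin lens f=26): x=-8.4000 theta=8/65 (≈0.1231)
After 3 (propagate distance d=8): x=-482/65 (≈-7.4154) theta=8/65 (≈0.1231)
After 4 (thin lens f=-45): x=-482/65 (≈-7.4154) theta=-122/2925 (≈-0.0417)
After 5 (propagate distance d=15): x=-1568/195 (≈-8.0410) theta=-122/2925 (≈-0.0417)
After 6 (thin lens f=44): x=-1568/195 (≈-8.0410) theta=4538/32175 (≈0.1410)
After 7 (propagate distance d=36 (to screen)): x=-31784/10725 (≈-2.9635) theta=4538/32175 (≈0.1410)
|theta_initial|=0.2000 |theta_final|=4538/32175 (≈0.1410) -> not increased

Answer: no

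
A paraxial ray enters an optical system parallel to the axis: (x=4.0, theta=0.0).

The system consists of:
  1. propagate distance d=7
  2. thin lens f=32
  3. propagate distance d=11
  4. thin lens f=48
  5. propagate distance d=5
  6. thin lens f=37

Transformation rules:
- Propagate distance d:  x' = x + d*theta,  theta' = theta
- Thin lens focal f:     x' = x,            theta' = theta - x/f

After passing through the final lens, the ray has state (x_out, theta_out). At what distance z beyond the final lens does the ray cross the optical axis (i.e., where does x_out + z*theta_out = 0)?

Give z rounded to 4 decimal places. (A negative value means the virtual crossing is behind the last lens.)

Answer: 7.6278

Derivation:
Initial: x=4.0000 theta=0.0000
After 1 (propagate distance d=7): x=4.0000 theta=0.0000
After 2 (thin lens f=32): x=4.0000 theta=-0.1250
After 3 (propagate distance d=11): x=2.6250 theta=-0.1250
After 4 (thin lens f=48): x=2.6250 theta=-23/128 (≈-0.1797)
After 5 (propagate distance d=5): x=221/128 (≈1.7266) theta=-23/128 (≈-0.1797)
After 6 (thin lens f=37): x=221/128 (≈1.7266) theta=-67/296 (≈-0.2264)
z_focus = -x_out/theta_out = -(221/128)/(-67/296) = 8177/1072 ≈ 7.6278
Rounded to 4 decimal places: z = 7.6278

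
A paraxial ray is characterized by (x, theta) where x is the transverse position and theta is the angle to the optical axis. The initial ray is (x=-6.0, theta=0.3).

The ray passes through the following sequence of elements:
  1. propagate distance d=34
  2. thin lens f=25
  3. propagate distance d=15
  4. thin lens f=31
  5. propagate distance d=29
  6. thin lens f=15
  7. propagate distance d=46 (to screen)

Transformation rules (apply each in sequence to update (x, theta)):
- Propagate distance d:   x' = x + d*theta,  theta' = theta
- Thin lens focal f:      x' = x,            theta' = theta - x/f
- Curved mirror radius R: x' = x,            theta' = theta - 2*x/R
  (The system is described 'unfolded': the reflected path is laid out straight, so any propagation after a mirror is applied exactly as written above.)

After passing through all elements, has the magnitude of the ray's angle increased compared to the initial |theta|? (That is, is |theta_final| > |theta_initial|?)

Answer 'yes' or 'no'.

Answer: yes

Derivation:
Initial: x=-6.0000 theta=0.3000
After 1 (propagate distance d=34): x=4.2000 theta=0.3000
After 2 (thin lens f=25): x=4.2000 theta=0.1320
After 3 (propagate distance d=15): x=6.1800 theta=0.1320
After 4 (thin lens f=31): x=6.1800 theta=-261/3875 (≈-0.0674)
After 5 (propagate distance d=29): x=32757/7750 (≈4.2267) theta=-261/3875 (≈-0.0674)
After 6 (thin lens f=15): x=32757/7750 (≈4.2267) theta=-13529/38750 (≈-0.3491)
After 7 (propagate distance d=46 (to screen)): x=-458549/38750 (≈-11.8335) theta=-13529/38750 (≈-0.3491)
|theta_initial|=0.3000 |theta_final|=13529/38750 (≈0.3491) -> increased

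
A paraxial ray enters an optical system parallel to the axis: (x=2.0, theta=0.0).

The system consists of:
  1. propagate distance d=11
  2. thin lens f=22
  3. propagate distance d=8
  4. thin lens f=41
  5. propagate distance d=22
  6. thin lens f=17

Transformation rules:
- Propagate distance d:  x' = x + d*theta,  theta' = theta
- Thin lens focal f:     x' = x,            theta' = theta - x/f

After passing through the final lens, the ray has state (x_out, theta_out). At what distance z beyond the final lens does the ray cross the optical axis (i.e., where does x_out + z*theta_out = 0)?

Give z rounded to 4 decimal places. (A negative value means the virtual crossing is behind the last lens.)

Answer: -36.1605

Derivation:
Initial: x=2.0000 theta=0.0000
After 1 (propagate distance d=11): x=2.0000 theta=0.0000
After 2 (thin lens f=22): x=2.0000 theta=-1/11 (≈-0.0909)
After 3 (propagate distance d=8): x=14/11 (≈1.2727) theta=-1/11 (≈-0.0909)
After 4 (thin lens f=41): x=14/11 (≈1.2727) theta=-5/41 (≈-0.1220)
After 5 (propagate distance d=22): x=-636/451 (≈-1.4102) theta=-5/41 (≈-0.1220)
After 6 (thin lens f=17): x=-636/451 (≈-1.4102) theta=-299/7667 (≈-0.0390)
z_focus = -x_out/theta_out = -(-636/451)/(-299/7667) = -10812/299 ≈ -36.1605
Rounded to 4 decimal places: z = -36.1605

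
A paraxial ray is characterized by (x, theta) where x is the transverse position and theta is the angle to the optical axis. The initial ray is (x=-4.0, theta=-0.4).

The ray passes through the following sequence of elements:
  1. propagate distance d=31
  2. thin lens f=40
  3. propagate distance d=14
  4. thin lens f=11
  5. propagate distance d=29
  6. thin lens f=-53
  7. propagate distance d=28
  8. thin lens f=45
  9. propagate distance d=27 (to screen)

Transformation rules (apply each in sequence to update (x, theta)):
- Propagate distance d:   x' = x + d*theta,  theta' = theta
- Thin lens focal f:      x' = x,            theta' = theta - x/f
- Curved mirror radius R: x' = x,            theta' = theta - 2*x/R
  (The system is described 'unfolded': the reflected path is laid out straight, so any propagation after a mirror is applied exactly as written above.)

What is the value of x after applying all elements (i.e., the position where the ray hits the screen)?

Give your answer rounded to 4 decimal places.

Answer: 86.9938

Derivation:
Initial: x=-4.0000 theta=-0.4000
After 1 (propagate distance d=31): x=-16.4000 theta=-0.4000
After 2 (thin lens f=40): x=-16.4000 theta=0.0100
After 3 (propagate distance d=14): x=-16.2600 theta=0.0100
After 4 (thin lens f=11): x=-16.2600 theta=1637/1100 (≈1.4882)
After 5 (propagate distance d=29): x=29587/1100 (≈26.8973) theta=1637/1100 (≈1.4882)
After 6 (thin lens f=-53): x=29587/1100 (≈26.8973) theta=29087/14575 (≈1.9957)
After 7 (propagate distance d=28): x=965171/11660 (≈82.7762) theta=29087/14575 (≈1.9957)
After 8 (thin lens f=45): x=965171/11660 (≈82.7762) theta=7451/47700 (≈0.1562)
After 9 (propagate distance d=27 (to screen)): x=2535869/29150 (≈86.9938) theta=7451/47700 (≈0.1562)
Rounded to 4 decimal places: x = 86.9938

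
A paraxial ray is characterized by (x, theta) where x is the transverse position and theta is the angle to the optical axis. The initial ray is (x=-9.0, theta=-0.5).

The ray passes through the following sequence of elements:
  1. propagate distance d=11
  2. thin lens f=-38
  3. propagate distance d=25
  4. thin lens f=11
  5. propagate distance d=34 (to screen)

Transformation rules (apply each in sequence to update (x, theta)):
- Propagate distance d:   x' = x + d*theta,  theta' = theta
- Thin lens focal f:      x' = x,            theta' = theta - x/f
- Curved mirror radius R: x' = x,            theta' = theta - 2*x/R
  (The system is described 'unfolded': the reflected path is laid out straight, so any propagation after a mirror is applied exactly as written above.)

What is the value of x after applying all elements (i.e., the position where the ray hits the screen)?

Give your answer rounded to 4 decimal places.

Initial: x=-9.0000 theta=-0.5000
After 1 (propagate distance d=11): x=-14.5000 theta=-0.5000
After 2 (thin lens f=-38): x=-14.5000 theta=-67/76 (≈-0.8816)
After 3 (propagate distance d=25): x=-2777/76 (≈-36.5395) theta=-67/76 (≈-0.8816)
After 4 (thin lens f=11): x=-2777/76 (≈-36.5395) theta=510/209 (≈2.4402)
After 5 (propagate distance d=34 (to screen)): x=38813/836 (≈46.4270) theta=510/209 (≈2.4402)
Rounded to 4 decimal places: x = 46.4270

Answer: 46.4270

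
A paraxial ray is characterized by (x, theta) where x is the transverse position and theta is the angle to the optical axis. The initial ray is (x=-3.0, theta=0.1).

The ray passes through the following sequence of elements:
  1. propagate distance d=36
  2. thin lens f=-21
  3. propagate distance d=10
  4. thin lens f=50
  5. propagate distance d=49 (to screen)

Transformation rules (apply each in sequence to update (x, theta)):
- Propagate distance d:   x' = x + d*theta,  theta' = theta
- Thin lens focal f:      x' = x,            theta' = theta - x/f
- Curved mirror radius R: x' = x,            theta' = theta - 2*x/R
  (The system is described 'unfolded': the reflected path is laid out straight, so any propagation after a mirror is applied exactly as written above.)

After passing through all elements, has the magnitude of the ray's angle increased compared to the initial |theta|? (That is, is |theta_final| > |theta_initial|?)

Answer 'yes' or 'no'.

Initial: x=-3.0000 theta=0.1000
After 1 (propagate distance d=36): x=0.6000 theta=0.1000
After 2 (thin lens f=-21): x=0.6000 theta=9/70 (≈0.1286)
After 3 (propagate distance d=10): x=66/35 (≈1.8857) theta=9/70 (≈0.1286)
After 4 (thin lens f=50): x=66/35 (≈1.8857) theta=159/1750 (≈0.0909)
After 5 (propagate distance d=49 (to screen)): x=11091/1750 (≈6.3377) theta=159/1750 (≈0.0909)
|theta_initial|=0.1000 |theta_final|=159/1750 (≈0.0909) -> not increased

Answer: no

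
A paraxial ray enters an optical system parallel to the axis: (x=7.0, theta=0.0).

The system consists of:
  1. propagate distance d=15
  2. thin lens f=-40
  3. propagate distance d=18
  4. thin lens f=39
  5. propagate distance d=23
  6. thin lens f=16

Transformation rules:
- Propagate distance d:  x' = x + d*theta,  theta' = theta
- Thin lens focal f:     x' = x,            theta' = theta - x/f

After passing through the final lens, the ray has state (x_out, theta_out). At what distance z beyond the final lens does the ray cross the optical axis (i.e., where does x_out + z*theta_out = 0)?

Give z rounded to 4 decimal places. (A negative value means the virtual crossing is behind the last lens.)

Answer: 13.7154

Derivation:
Initial: x=7.0000 theta=0.0000
After 1 (propagate distance d=15): x=7.0000 theta=0.0000
After 2 (thin lens f=-40): x=7.0000 theta=0.1750
After 3 (propagate distance d=18): x=10.1500 theta=0.1750
After 4 (thin lens f=39): x=10.1500 theta=-133/1560 (≈-0.0853)
After 5 (propagate distance d=23): x=2555/312 (≈8.1891) theta=-133/1560 (≈-0.0853)
After 6 (thin lens f=16): x=2555/312 (≈8.1891) theta=-14903/24960 (≈-0.5971)
z_focus = -x_out/theta_out = -(2555/312)/(-14903/24960) = 29200/2129 ≈ 13.7154
Rounded to 4 decimal places: z = 13.7154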